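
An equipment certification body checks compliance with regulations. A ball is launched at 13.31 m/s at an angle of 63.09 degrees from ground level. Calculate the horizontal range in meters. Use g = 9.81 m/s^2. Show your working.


R = v^2 * sin(2*theta) / g
Convert angle to radians: theta = 63.09 deg = 1.1011 rad
sin(2*theta) = sin(2.2023) = 0.8072
R = 13.31^2 * 0.8072 / 9.81
R = 177.1561 * 0.8072 / 9.81 = 14.5764 m

14.5764 m


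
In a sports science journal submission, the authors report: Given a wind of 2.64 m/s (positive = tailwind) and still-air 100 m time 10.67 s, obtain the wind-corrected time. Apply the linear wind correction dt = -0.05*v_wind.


dt = -0.05 * v_wind = -0.05 * 2.64 = -0.132 s
t_corrected = t_still + dt = 10.67 + (-0.132)
t_corrected = 10.538 s

10.538 s


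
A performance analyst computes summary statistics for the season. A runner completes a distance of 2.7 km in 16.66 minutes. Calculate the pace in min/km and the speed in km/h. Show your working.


Pace = time / distance = 16.66 min / 2.7 km = 6.1704 min/km
Speed = distance / time_in_hours = 2.7 / 0.2777 hr
Speed = 9.7239 km/h

6.1704 min/km, 9.7239 km/h


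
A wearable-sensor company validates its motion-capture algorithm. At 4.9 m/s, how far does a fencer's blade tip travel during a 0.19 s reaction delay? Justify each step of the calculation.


d = v * t
d = 4.9 * 0.19
d = 0.931 m

0.931 m


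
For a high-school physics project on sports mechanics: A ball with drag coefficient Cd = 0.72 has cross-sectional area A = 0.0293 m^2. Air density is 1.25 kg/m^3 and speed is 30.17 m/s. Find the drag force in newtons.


Fd = 0.5 * Cd * rho * A * v^2
Fd = 0.5 * 0.72 * 1.25 * 0.0293 * 30.17^2
v^2 = 910.2289
Fd = 0.5 * 0.72 * 1.25 * 0.0293 * 910.2289 = 12.0014 N

12.0014 N


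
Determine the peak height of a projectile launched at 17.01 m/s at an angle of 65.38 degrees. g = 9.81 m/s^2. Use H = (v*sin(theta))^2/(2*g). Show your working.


H = (v*sin(theta))^2 / (2*g)
vy = v*sin(theta) = 17.01 * sin(65.38 deg) = 15.4636 m/s
H = vy^2 / (2*g) = 239.124 / (2*9.81)
H = 239.124 / 19.62 = 12.1878 m

12.1878 m


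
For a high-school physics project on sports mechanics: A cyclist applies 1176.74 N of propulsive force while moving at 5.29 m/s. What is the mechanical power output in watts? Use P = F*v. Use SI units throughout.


P = F * v
P = 1176.74 * 5.29
P = 6224.9546 W

6224.9546 W


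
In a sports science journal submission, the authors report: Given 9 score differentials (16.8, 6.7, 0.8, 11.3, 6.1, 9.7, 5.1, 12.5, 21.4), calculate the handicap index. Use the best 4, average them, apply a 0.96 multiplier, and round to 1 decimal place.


All differentials: 16.8, 6.7, 0.8, 11.3, 6.1, 9.7, 5.1, 12.5, 21.4
Sorted: 0.8, 5.1, 6.1, 6.7, 9.7, 11.3, 12.5, 16.8, 21.4
Best 4: 0.8, 5.1, 6.1, 6.7
Average of best = 18.7 / 4 = 4.675
Raw index = 4.675 * 0.96 = 4.488
Handicap index = round(4.488, 1) = 4.5

4.5


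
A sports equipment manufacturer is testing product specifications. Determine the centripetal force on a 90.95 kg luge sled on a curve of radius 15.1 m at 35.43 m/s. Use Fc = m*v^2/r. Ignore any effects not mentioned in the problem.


Fc = m * v^2 / r
v^2 = 35.43^2 = 1255.2849
Fc = 90.95 * 1255.2849 / 15.1
Fc = 114168.1617 / 15.1 = 7560.8054 N

7560.8054 N


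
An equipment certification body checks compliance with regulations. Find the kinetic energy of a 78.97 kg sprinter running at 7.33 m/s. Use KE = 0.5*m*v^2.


KE = 0.5 * m * v^2
KE = 0.5 * 78.97 * 7.33^2
KE = 0.5 * 78.97 * 53.7289 = 2121.4856 J

2121.4856 J


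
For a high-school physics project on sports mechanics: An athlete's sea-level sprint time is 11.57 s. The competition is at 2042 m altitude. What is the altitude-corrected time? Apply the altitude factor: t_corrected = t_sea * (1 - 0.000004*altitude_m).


Correction factor = 1 - 0.000004 * 2042 = 0.991832
t_corrected = t_sea * factor = 11.57 * 0.991832
t_corrected = 11.4755 s

11.4755 s


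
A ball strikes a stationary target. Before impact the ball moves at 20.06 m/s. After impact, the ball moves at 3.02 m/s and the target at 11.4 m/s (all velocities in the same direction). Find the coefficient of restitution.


e = (v2_after - v1_after) / (v1_before - v2_before)
Numerator = 11.4 - 3.02 = 8.38
Denominator = 20.06 - 0 = 20.06
e = 8.38 / 20.06 = 0.4177

0.4177


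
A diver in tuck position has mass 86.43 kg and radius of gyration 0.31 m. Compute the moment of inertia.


I = m * k^2
I = 86.43 * 0.31^2
I = 86.43 * 0.0961 = 8.3059 kg*m^2

8.3059 kg*m^2


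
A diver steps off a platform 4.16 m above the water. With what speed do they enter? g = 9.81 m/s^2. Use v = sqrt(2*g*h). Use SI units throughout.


v = sqrt(2 * g * h)
v = sqrt(2 * 9.81 * 4.16)
v = sqrt(81.6192) = 9.0343 m/s

9.0343 m/s


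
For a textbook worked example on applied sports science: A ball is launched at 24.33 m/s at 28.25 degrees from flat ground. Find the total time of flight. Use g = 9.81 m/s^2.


T = 2*v*sin(theta)/g
sin(theta) = sin(28.25 deg) = 0.4733
T = 2*24.33*0.4733 / 9.81
T = 23.0317 / 9.81 = 2.3478 s

2.3478 s


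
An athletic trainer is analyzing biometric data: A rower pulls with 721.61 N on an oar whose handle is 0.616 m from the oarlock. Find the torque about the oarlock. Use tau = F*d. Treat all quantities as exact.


tau = F * d
tau = 721.61 * 0.616
tau = 444.5118 N*m

444.5118 N*m


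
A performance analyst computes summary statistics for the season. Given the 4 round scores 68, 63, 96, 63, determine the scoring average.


Average = sum / n
Sum = 290
Average = 290 / 4 = 72.5

72.5


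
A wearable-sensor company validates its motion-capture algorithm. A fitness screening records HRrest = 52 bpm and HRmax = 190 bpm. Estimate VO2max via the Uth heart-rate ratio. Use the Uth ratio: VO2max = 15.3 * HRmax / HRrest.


VO2max = 15.3 * HRmax / HRrest
VO2max = 15.3 * 190 / 52
VO2max = 2907 / 52 = 55.9038 mL/kg/min

55.9038 mL/kg/min


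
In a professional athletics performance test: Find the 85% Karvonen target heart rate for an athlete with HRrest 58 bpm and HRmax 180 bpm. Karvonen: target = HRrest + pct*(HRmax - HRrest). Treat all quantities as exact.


Target = HRrest + pct*(HRmax - HRrest)
Heart rate reserve = HRmax - HRrest = 180 - 58 = 122 bpm
Fraction = 85% = 0.85
Target = 58 + 0.85 * 122
Target = 58 + 103.7 = 161.7 bpm

161.7 bpm


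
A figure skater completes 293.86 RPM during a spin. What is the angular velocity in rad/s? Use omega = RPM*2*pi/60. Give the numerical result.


omega = RPM * 2 * pi / 60
omega = 293.86 * 2 * 3.14159 / 60
omega = 1846.3768 / 60 = 30.7729 rad/s

30.7729 rad/s


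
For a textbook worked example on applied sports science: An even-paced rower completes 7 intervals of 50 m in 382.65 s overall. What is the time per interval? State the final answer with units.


Split time = total_time / n_laps = 382.65 / 7
Split time = 54.6643 s per lap

54.6643 s


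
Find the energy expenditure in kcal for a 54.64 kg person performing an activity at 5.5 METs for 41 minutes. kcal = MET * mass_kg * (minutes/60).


kcal = MET * mass * time_hr
Convert time: 41 min = 0.6833 hr
kcal = 5.5 * 54.64 * 0.6833
kcal = 205.3553 kcal

205.3553 kcal


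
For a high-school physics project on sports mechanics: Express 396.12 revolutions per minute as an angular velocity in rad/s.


omega = RPM * 2 * pi / 60
omega = 396.12 * 2 * 3.14159 / 60
omega = 2488.8954 / 60 = 41.4816 rad/s

41.4816 rad/s


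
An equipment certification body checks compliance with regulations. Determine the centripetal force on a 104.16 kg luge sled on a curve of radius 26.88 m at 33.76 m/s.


Fc = m * v^2 / r
v^2 = 33.76^2 = 1139.7376
Fc = 104.16 * 1139.7376 / 26.88
Fc = 118715.0684 / 26.88 = 4416.4832 N

4416.4832 N


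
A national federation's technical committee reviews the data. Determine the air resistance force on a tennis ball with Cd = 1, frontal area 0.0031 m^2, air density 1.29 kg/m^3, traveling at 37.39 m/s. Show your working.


Fd = 0.5 * Cd * rho * A * v^2
Fd = 0.5 * 1 * 1.29 * 0.0031 * 37.39^2
v^2 = 1398.0121
Fd = 0.5 * 1 * 1.29 * 0.0031 * 1398.0121 = 2.7953 N

2.7953 N


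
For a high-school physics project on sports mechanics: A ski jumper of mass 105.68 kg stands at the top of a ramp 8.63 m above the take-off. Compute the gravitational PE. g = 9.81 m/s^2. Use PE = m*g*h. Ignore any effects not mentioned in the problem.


PE = m * g * h
PE = 105.68 * 9.81 * 8.63
PE = 1036.7208 * 8.63 = 8946.9005 J

8946.9005 J


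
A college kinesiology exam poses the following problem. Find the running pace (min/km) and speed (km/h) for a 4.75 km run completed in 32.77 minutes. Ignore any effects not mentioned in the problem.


Pace = time / distance = 32.77 min / 4.75 km = 6.8989 min/km
Speed = distance / time_in_hours = 4.75 / 0.5462 hr
Speed = 8.697 km/h

6.8989 min/km, 8.697 km/h


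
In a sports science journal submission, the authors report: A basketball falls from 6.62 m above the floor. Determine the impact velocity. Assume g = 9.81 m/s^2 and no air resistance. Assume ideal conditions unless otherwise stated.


v = sqrt(2 * g * h)
v = sqrt(2 * 9.81 * 6.62)
v = sqrt(129.8844) = 11.3967 m/s

11.3967 m/s


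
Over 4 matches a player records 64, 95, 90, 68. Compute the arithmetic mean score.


Average = sum / n
Sum = 317
Average = 317 / 4 = 79.25

79.25


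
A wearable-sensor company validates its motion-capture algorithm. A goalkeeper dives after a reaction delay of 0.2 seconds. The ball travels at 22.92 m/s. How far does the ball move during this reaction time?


d = v * t
d = 22.92 * 0.2
d = 4.584 m

4.584 m


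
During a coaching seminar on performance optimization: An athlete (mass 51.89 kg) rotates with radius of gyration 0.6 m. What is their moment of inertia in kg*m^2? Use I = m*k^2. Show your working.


I = m * k^2
I = 51.89 * 0.6^2
I = 51.89 * 0.36 = 18.6804 kg*m^2

18.6804 kg*m^2


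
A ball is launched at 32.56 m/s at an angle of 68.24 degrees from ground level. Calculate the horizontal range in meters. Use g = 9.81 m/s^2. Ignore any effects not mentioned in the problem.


R = v^2 * sin(2*theta) / g
Convert angle to radians: theta = 68.24 deg = 1.191 rad
sin(2*theta) = sin(2.382) = 0.6886
R = 32.56^2 * 0.6886 / 9.81
R = 1060.1536 * 0.6886 / 9.81 = 74.4169 m

74.4169 m


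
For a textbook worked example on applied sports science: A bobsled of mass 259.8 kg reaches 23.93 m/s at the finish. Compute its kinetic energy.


KE = 0.5 * m * v^2
KE = 0.5 * 259.8 * 23.93^2
KE = 0.5 * 259.8 * 572.6449 = 74386.5725 J

74386.5725 J


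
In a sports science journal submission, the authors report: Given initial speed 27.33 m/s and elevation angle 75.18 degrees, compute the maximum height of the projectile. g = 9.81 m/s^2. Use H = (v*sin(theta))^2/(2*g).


H = (v*sin(theta))^2 / (2*g)
vy = v*sin(theta) = 27.33 * sin(75.18 deg) = 26.4208 m/s
H = vy^2 / (2*g) = 698.061 / (2*9.81)
H = 698.061 / 19.62 = 35.5791 m

35.5791 m


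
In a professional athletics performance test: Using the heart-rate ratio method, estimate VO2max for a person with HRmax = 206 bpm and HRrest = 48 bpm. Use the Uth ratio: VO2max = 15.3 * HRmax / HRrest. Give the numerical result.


VO2max = 15.3 * HRmax / HRrest
VO2max = 15.3 * 206 / 48
VO2max = 3151.8 / 48 = 65.6625 mL/kg/min

65.6625 mL/kg/min


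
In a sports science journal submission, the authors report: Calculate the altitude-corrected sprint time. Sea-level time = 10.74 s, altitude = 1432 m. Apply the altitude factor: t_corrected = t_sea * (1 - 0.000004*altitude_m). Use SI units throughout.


Correction factor = 1 - 0.000004 * 1432 = 0.994272
t_corrected = t_sea * factor = 10.74 * 0.994272
t_corrected = 10.6785 s

10.6785 s


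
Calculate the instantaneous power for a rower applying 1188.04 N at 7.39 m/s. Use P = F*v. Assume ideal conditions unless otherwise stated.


P = F * v
P = 1188.04 * 7.39
P = 8779.6156 W

8779.6156 W


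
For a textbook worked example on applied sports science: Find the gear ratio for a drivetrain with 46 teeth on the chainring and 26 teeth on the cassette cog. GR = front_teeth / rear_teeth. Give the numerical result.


GR = front_teeth / rear_teeth
GR = 46 / 26
GR = 1.7692

1.7692


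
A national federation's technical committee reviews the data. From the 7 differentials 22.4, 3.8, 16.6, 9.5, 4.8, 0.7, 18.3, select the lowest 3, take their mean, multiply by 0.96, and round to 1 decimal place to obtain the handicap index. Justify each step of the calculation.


All differentials: 22.4, 3.8, 16.6, 9.5, 4.8, 0.7, 18.3
Sorted: 0.7, 3.8, 4.8, 9.5, 16.6, 18.3, 22.4
Best 3: 0.7, 3.8, 4.8
Average of best = 9.3 / 3 = 3.1
Raw index = 3.1 * 0.96 = 2.976
Handicap index = round(2.976, 1) = 3.0

3.0


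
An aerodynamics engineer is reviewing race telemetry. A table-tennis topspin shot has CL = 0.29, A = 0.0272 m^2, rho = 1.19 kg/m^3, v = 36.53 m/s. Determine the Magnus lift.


FM = 0.5 * CL * rho * A * v^2
FM = 0.5 * 0.29 * 1.19 * 0.0272 * 36.53^2
v^2 = 1334.4409
FM = 0.5 * 0.29 * 1.19 * 0.0272 * 1334.4409 = 6.263 N

6.263 N


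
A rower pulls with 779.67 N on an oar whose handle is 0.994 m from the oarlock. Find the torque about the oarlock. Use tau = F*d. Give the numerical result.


tau = F * d
tau = 779.67 * 0.994
tau = 774.992 N*m

774.992 N*m


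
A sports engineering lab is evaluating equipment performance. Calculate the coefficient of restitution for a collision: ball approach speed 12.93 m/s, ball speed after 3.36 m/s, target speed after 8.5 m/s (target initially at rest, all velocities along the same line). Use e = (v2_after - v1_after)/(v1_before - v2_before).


e = (v2_after - v1_after) / (v1_before - v2_before)
Numerator = 8.5 - 3.36 = 5.14
Denominator = 12.93 - 0 = 12.93
e = 5.14 / 12.93 = 0.3975

0.3975


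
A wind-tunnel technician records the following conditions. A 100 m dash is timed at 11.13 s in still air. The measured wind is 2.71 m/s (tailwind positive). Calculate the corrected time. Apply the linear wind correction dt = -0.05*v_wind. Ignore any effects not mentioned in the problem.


dt = -0.05 * v_wind = -0.05 * 2.71 = -0.1355 s
t_corrected = t_still + dt = 11.13 + (-0.1355)
t_corrected = 10.9945 s

10.9945 s


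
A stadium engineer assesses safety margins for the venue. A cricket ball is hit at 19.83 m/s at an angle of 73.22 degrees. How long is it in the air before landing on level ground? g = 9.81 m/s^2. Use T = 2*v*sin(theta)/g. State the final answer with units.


T = 2*v*sin(theta)/g
sin(theta) = sin(73.22 deg) = 0.9574
T = 2*19.83*0.9574 / 9.81
T = 37.9713 / 9.81 = 3.8707 s

3.8707 s


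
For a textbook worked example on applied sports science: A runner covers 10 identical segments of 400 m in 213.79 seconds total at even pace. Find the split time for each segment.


Split time = total_time / n_laps = 213.79 / 10
Split time = 21.379 s per lap

21.379 s


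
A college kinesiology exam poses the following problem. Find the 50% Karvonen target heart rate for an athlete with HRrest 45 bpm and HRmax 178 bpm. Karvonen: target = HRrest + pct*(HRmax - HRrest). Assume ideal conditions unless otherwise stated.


Target = HRrest + pct*(HRmax - HRrest)
Heart rate reserve = HRmax - HRrest = 178 - 45 = 133 bpm
Fraction = 50% = 0.5
Target = 45 + 0.5 * 133
Target = 45 + 66.5 = 111.5 bpm

111.5 bpm


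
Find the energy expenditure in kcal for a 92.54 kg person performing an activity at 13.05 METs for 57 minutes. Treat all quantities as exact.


kcal = MET * mass * time_hr
Convert time: 57 min = 0.95 hr
kcal = 13.05 * 92.54 * 0.95
kcal = 1147.2647 kcal

1147.2647 kcal


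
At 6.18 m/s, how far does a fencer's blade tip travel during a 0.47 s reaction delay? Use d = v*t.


d = v * t
d = 6.18 * 0.47
d = 2.9046 m

2.9046 m


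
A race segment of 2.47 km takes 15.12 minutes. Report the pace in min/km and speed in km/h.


Pace = time / distance = 15.12 min / 2.47 km = 6.1215 min/km
Speed = distance / time_in_hours = 2.47 / 0.252 hr
Speed = 9.8016 km/h

6.1215 min/km, 9.8016 km/h


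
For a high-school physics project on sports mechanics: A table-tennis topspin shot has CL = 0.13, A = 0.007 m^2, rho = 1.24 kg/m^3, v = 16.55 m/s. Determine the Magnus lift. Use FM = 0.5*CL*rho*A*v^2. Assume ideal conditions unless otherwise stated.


FM = 0.5 * CL * rho * A * v^2
FM = 0.5 * 0.13 * 1.24 * 0.007 * 16.55^2
v^2 = 273.9025
FM = 0.5 * 0.13 * 1.24 * 0.007 * 273.9025 = 0.1545 N

0.1545 N


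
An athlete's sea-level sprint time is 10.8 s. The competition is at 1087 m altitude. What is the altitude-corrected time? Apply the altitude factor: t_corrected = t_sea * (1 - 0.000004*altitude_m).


Correction factor = 1 - 0.000004 * 1087 = 0.995652
t_corrected = t_sea * factor = 10.8 * 0.995652
t_corrected = 10.753 s

10.753 s


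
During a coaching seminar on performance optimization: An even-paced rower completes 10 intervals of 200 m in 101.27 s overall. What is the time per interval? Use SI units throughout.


Split time = total_time / n_laps = 101.27 / 10
Split time = 10.127 s per lap

10.127 s


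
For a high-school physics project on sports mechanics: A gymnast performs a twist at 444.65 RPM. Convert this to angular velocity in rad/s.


omega = RPM * 2 * pi / 60
omega = 444.65 * 2 * 3.14159 / 60
omega = 2793.8183 / 60 = 46.5636 rad/s

46.5636 rad/s


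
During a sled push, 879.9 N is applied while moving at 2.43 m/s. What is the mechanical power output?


P = F * v
P = 879.9 * 2.43
P = 2138.157 W

2138.157 W


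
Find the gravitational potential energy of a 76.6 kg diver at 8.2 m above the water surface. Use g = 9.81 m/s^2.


PE = m * g * h
PE = 76.6 * 9.81 * 8.2
PE = 751.446 * 8.2 = 6161.8572 J

6161.8572 J


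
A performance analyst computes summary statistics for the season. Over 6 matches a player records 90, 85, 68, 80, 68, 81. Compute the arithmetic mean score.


Average = sum / n
Sum = 472
Average = 472 / 6 = 78.6667

78.6667


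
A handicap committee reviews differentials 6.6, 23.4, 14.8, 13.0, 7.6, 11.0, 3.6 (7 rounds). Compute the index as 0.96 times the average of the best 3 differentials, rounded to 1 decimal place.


All differentials: 6.6, 23.4, 14.8, 13.0, 7.6, 11.0, 3.6
Sorted: 3.6, 6.6, 7.6, 11.0, 13.0, 14.8, 23.4
Best 3: 3.6, 6.6, 7.6
Average of best = 17.8 / 3 = 5.9333
Raw index = 5.9333 * 0.96 = 5.696
Handicap index = round(5.696, 1) = 5.7

5.7


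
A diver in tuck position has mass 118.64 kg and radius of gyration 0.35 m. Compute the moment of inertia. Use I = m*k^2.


I = m * k^2
I = 118.64 * 0.35^2
I = 118.64 * 0.1225 = 14.5334 kg*m^2

14.5334 kg*m^2


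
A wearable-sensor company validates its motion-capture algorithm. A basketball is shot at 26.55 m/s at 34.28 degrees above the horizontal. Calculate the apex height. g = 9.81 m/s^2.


H = (v*sin(theta))^2 / (2*g)
vy = v*sin(theta) = 26.55 * sin(34.28 deg) = 14.954 m/s
H = vy^2 / (2*g) = 223.6209 / (2*9.81)
H = 223.6209 / 19.62 = 11.3976 m

11.3976 m


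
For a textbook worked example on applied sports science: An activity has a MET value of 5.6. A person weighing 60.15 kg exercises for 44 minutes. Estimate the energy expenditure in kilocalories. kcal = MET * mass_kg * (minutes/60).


kcal = MET * mass * time_hr
Convert time: 44 min = 0.7333 hr
kcal = 5.6 * 60.15 * 0.7333
kcal = 247.016 kcal

247.016 kcal


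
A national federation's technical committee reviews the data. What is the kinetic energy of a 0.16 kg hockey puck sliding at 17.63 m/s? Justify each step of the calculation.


KE = 0.5 * m * v^2
KE = 0.5 * 0.16 * 17.63^2
KE = 0.5 * 0.16 * 310.8169 = 24.8654 J

24.8654 J


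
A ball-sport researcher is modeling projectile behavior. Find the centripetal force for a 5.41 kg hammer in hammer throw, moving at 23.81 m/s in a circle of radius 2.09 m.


Fc = m * v^2 / r
v^2 = 23.81^2 = 566.9161
Fc = 5.41 * 566.9161 / 2.09
Fc = 3067.0161 / 2.09 = 1467.4718 N

1467.4718 N


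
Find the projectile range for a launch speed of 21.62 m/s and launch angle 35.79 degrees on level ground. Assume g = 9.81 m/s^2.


R = v^2 * sin(2*theta) / g
Convert angle to radians: theta = 35.79 deg = 0.6247 rad
sin(2*theta) = sin(1.2493) = 0.9488
R = 21.62^2 * 0.9488 / 9.81
R = 467.4244 * 0.9488 / 9.81 = 45.2066 m

45.2066 m


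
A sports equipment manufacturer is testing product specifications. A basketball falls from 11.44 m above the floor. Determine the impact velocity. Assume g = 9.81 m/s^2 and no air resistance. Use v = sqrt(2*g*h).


v = sqrt(2 * g * h)
v = sqrt(2 * 9.81 * 11.44)
v = sqrt(224.4528) = 14.9817 m/s

14.9817 m/s


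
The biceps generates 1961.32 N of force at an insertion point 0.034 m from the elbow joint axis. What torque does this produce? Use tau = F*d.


tau = F * d
tau = 1961.32 * 0.034
tau = 66.6849 N*m

66.6849 N*m


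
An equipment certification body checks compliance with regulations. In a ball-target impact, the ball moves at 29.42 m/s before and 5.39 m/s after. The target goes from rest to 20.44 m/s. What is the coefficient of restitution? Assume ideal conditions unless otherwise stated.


e = (v2_after - v1_after) / (v1_before - v2_before)
Numerator = 20.44 - 5.39 = 15.05
Denominator = 29.42 - 0 = 29.42
e = 15.05 / 29.42 = 0.5116

0.5116


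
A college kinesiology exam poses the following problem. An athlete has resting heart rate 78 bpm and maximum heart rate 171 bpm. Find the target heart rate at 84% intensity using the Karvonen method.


Target = HRrest + pct*(HRmax - HRrest)
Heart rate reserve = HRmax - HRrest = 171 - 78 = 93 bpm
Fraction = 84% = 0.84
Target = 78 + 0.84 * 93
Target = 78 + 78.12 = 156.12 bpm

156.12 bpm


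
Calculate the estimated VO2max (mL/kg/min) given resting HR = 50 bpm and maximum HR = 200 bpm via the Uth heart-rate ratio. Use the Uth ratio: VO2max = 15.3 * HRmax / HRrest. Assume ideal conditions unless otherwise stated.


VO2max = 15.3 * HRmax / HRrest
VO2max = 15.3 * 200 / 50
VO2max = 3060 / 50 = 61.2 mL/kg/min

61.2 mL/kg/min


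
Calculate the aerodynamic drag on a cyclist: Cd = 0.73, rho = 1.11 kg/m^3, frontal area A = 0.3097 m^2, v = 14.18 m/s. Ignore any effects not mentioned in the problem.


Fd = 0.5 * Cd * rho * A * v^2
Fd = 0.5 * 0.73 * 1.11 * 0.3097 * 14.18^2
v^2 = 201.0724
Fd = 0.5 * 0.73 * 1.11 * 0.3097 * 201.0724 = 25.2296 N

25.2296 N


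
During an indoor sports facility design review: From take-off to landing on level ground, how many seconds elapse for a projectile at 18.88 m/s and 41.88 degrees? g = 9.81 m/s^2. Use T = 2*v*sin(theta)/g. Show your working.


T = 2*v*sin(theta)/g
sin(theta) = sin(41.88 deg) = 0.6676
T = 2*18.88*0.6676 / 9.81
T = 25.2075 / 9.81 = 2.5696 s

2.5696 s


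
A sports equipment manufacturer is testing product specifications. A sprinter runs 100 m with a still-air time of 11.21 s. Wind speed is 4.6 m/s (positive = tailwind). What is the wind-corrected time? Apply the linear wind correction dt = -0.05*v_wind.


dt = -0.05 * v_wind = -0.05 * 4.6 = -0.23 s
t_corrected = t_still + dt = 11.21 + (-0.23)
t_corrected = 10.98 s

10.98 s


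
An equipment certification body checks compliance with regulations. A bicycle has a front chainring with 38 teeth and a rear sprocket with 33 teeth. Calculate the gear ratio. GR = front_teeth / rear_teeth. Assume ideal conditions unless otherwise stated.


GR = front_teeth / rear_teeth
GR = 38 / 33
GR = 1.1515

1.1515


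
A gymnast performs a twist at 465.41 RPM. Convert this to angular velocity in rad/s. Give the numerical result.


omega = RPM * 2 * pi / 60
omega = 465.41 * 2 * 3.14159 / 60
omega = 2924.2573 / 60 = 48.7376 rad/s

48.7376 rad/s


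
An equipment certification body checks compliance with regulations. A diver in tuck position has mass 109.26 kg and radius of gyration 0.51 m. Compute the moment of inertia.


I = m * k^2
I = 109.26 * 0.51^2
I = 109.26 * 0.2601 = 28.4185 kg*m^2

28.4185 kg*m^2


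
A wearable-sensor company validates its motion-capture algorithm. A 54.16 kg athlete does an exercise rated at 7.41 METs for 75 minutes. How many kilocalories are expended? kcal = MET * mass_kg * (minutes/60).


kcal = MET * mass * time_hr
Convert time: 75 min = 1.25 hr
kcal = 7.41 * 54.16 * 1.25
kcal = 501.657 kcal

501.657 kcal


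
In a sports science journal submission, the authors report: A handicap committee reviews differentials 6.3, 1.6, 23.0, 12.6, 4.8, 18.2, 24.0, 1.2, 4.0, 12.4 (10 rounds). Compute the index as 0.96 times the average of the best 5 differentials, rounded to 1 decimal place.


All differentials: 6.3, 1.6, 23.0, 12.6, 4.8, 18.2, 24.0, 1.2, 4.0, 12.4
Sorted: 1.2, 1.6, 4.0, 4.8, 6.3, 12.4, 12.6, 18.2, 23.0, 24.0
Best 5: 1.2, 1.6, 4.0, 4.8, 6.3
Average of best = 17.9 / 5 = 3.58
Raw index = 3.58 * 0.96 = 3.4368
Handicap index = round(3.4368, 1) = 3.4

3.4


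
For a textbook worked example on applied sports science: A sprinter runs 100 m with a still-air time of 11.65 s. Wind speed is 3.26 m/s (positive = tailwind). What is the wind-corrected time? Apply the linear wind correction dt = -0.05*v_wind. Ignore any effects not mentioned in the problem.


dt = -0.05 * v_wind = -0.05 * 3.26 = -0.163 s
t_corrected = t_still + dt = 11.65 + (-0.163)
t_corrected = 11.487 s

11.487 s


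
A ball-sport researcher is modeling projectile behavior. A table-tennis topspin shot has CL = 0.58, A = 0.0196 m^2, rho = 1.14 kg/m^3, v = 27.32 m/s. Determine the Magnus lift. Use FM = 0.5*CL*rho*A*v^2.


FM = 0.5 * CL * rho * A * v^2
FM = 0.5 * 0.58 * 1.14 * 0.0196 * 27.32^2
v^2 = 746.3824
FM = 0.5 * 0.58 * 1.14 * 0.0196 * 746.3824 = 4.8364 N

4.8364 N


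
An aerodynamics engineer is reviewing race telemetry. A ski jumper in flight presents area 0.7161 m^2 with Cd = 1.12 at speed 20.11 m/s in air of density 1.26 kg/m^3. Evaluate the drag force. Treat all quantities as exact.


Fd = 0.5 * Cd * rho * A * v^2
Fd = 0.5 * 1.12 * 1.26 * 0.7161 * 20.11^2
v^2 = 404.4121
Fd = 0.5 * 1.12 * 1.26 * 0.7161 * 404.4121 = 204.3414 N

204.3414 N


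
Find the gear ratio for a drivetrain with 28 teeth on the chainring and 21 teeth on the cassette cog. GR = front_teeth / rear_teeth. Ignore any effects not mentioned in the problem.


GR = front_teeth / rear_teeth
GR = 28 / 21
GR = 1.3333

1.3333


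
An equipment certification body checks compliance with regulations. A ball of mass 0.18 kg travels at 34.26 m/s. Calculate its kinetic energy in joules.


KE = 0.5 * m * v^2
KE = 0.5 * 0.18 * 34.26^2
KE = 0.5 * 0.18 * 1173.7476 = 105.6373 J

105.6373 J


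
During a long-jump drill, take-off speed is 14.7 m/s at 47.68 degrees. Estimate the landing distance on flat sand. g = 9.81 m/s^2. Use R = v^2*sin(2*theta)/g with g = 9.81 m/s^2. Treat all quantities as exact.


R = v^2 * sin(2*theta) / g
Convert angle to radians: theta = 47.68 deg = 0.8322 rad
sin(2*theta) = sin(1.6643) = 0.9956
R = 14.7^2 * 0.9956 / 9.81
R = 216.09 * 0.9956 / 9.81 = 21.9312 m

21.9312 m


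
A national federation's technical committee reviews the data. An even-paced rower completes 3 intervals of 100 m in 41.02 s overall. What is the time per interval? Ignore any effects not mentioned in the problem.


Split time = total_time / n_laps = 41.02 / 3
Split time = 13.6733 s per lap

13.6733 s


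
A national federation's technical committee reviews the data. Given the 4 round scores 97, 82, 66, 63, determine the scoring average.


Average = sum / n
Sum = 308
Average = 308 / 4 = 77

77


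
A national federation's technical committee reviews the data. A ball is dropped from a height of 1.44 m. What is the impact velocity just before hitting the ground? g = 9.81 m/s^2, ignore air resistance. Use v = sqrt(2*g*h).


v = sqrt(2 * g * h)
v = sqrt(2 * 9.81 * 1.44)
v = sqrt(28.2528) = 5.3153 m/s

5.3153 m/s


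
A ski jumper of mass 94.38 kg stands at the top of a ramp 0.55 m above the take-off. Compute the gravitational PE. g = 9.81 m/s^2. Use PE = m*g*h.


PE = m * g * h
PE = 94.38 * 9.81 * 0.55
PE = 925.8678 * 0.55 = 509.2273 J

509.2273 J


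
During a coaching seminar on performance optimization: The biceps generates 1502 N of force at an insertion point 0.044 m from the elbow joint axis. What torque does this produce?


tau = F * d
tau = 1502 * 0.044
tau = 66.088 N*m

66.088 N*m


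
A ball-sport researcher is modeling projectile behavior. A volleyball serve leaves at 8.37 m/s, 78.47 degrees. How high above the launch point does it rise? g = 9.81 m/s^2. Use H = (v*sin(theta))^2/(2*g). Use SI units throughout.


H = (v*sin(theta))^2 / (2*g)
vy = v*sin(theta) = 8.37 * sin(78.47 deg) = 8.2011 m/s
H = vy^2 / (2*g) = 67.258 / (2*9.81)
H = 67.258 / 19.62 = 3.428 m

3.428 m


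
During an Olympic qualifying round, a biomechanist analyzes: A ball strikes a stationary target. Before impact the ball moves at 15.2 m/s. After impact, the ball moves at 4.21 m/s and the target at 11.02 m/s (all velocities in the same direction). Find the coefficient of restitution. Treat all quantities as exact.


e = (v2_after - v1_after) / (v1_before - v2_before)
Numerator = 11.02 - 4.21 = 6.81
Denominator = 15.2 - 0 = 15.2
e = 6.81 / 15.2 = 0.448

0.448


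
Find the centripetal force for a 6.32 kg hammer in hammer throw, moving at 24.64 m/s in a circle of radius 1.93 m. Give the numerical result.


Fc = m * v^2 / r
v^2 = 24.64^2 = 607.1296
Fc = 6.32 * 607.1296 / 1.93
Fc = 3837.0591 / 1.93 = 1988.1135 N

1988.1135 N


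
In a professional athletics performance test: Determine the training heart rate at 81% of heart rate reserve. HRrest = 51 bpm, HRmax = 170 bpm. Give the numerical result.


Target = HRrest + pct*(HRmax - HRrest)
Heart rate reserve = HRmax - HRrest = 170 - 51 = 119 bpm
Fraction = 81% = 0.81
Target = 51 + 0.81 * 119
Target = 51 + 96.39 = 147.39 bpm

147.39 bpm


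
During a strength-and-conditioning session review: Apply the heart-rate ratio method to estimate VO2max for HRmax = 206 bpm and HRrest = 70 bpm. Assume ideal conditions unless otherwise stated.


VO2max = 15.3 * HRmax / HRrest
VO2max = 15.3 * 206 / 70
VO2max = 3151.8 / 70 = 45.0257 mL/kg/min

45.0257 mL/kg/min


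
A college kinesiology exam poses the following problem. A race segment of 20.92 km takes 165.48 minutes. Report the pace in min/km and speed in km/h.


Pace = time / distance = 165.48 min / 20.92 km = 7.9101 min/km
Speed = distance / time_in_hours = 20.92 / 2.758 hr
Speed = 7.5852 km/h

7.9101 min/km, 7.5852 km/h


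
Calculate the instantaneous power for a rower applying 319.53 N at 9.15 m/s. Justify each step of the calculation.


P = F * v
P = 319.53 * 9.15
P = 2923.6995 W

2923.6995 W


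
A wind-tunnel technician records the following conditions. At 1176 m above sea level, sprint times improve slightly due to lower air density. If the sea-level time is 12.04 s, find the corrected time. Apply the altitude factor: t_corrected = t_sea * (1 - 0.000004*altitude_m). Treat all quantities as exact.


Correction factor = 1 - 0.000004 * 1176 = 0.995296
t_corrected = t_sea * factor = 12.04 * 0.995296
t_corrected = 11.9834 s

11.9834 s


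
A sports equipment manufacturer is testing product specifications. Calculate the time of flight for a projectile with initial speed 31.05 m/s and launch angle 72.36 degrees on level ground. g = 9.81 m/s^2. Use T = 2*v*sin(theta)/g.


T = 2*v*sin(theta)/g
sin(theta) = sin(72.36 deg) = 0.953
T = 2*31.05*0.953 / 9.81
T = 59.18 / 9.81 = 6.0326 s

6.0326 s


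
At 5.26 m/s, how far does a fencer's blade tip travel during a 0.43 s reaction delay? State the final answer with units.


d = v * t
d = 5.26 * 0.43
d = 2.2618 m

2.2618 m


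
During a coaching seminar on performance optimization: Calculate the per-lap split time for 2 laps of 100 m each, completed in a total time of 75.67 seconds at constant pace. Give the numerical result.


Split time = total_time / n_laps = 75.67 / 2
Split time = 37.835 s per lap

37.835 s


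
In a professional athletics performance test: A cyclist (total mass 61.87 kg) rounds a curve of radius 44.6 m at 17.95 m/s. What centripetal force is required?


Fc = m * v^2 / r
v^2 = 17.95^2 = 322.2025
Fc = 61.87 * 322.2025 / 44.6
Fc = 19934.6687 / 44.6 = 446.9657 N

446.9657 N


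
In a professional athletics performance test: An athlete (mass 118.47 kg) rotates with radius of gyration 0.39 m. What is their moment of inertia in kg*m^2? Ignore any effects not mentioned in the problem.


I = m * k^2
I = 118.47 * 0.39^2
I = 118.47 * 0.1521 = 18.0193 kg*m^2

18.0193 kg*m^2


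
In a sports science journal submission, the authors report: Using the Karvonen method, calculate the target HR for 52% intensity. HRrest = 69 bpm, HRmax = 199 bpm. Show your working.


Target = HRrest + pct*(HRmax - HRrest)
Heart rate reserve = HRmax - HRrest = 199 - 69 = 130 bpm
Fraction = 52% = 0.52
Target = 69 + 0.52 * 130
Target = 69 + 67.6 = 136.6 bpm

136.6 bpm


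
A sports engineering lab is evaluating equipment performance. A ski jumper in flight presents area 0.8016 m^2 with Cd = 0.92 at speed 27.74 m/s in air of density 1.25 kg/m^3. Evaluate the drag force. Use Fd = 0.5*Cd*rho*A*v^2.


Fd = 0.5 * Cd * rho * A * v^2
Fd = 0.5 * 0.92 * 1.25 * 0.8016 * 27.74^2
v^2 = 769.5076
Fd = 0.5 * 0.92 * 1.25 * 0.8016 * 769.5076 = 354.6814 N

354.6814 N


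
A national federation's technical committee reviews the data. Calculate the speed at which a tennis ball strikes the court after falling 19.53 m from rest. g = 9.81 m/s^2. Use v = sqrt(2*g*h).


v = sqrt(2 * g * h)
v = sqrt(2 * 9.81 * 19.53)
v = sqrt(383.1786) = 19.5749 m/s

19.5749 m/s


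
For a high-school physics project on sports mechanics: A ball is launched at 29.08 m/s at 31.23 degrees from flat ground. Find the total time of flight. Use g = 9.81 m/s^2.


T = 2*v*sin(theta)/g
sin(theta) = sin(31.23 deg) = 0.5185
T = 2*29.08*0.5185 / 9.81
T = 30.1545 / 9.81 = 3.0739 s

3.0739 s


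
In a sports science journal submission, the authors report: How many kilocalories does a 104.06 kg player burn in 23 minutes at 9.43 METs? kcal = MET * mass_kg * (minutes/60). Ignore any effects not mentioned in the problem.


kcal = MET * mass * time_hr
Convert time: 23 min = 0.3833 hr
kcal = 9.43 * 104.06 * 0.3833
kcal = 376.1596 kcal

376.1596 kcal


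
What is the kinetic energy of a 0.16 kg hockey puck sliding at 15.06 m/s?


KE = 0.5 * m * v^2
KE = 0.5 * 0.16 * 15.06^2
KE = 0.5 * 0.16 * 226.8036 = 18.1443 J

18.1443 J


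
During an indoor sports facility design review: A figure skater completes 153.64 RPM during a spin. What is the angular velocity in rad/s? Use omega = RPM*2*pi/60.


omega = RPM * 2 * pi / 60
omega = 153.64 * 2 * 3.14159 / 60
omega = 965.3486 / 60 = 16.0891 rad/s

16.0891 rad/s


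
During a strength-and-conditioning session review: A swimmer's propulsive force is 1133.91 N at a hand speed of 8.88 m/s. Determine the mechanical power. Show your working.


P = F * v
P = 1133.91 * 8.88
P = 10069.1208 W

10069.1208 W


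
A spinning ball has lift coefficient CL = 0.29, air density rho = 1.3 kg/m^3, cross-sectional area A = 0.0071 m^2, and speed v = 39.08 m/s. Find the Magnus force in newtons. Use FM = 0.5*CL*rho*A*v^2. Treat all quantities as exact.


FM = 0.5 * CL * rho * A * v^2
FM = 0.5 * 0.29 * 1.3 * 0.0071 * 39.08^2
v^2 = 1527.2464
FM = 0.5 * 0.29 * 1.3 * 0.0071 * 1527.2464 = 2.044 N

2.044 N


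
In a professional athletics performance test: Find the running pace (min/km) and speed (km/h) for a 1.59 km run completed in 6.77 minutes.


Pace = time / distance = 6.77 min / 1.59 km = 4.2579 min/km
Speed = distance / time_in_hours = 1.59 / 0.1128 hr
Speed = 14.0916 km/h

4.2579 min/km, 14.0916 km/h


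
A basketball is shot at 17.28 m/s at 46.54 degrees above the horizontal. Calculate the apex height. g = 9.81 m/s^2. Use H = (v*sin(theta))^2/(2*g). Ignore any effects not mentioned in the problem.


H = (v*sin(theta))^2 / (2*g)
vy = v*sin(theta) = 17.28 * sin(46.54 deg) = 12.5428 m/s
H = vy^2 / (2*g) = 157.3211 / (2*9.81)
H = 157.3211 / 19.62 = 8.0184 m

8.0184 m


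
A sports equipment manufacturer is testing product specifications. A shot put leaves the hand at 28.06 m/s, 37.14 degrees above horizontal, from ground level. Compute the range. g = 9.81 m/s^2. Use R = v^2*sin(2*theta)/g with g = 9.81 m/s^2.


R = v^2 * sin(2*theta) / g
Convert angle to radians: theta = 37.14 deg = 0.6482 rad
sin(2*theta) = sin(1.2964) = 0.9626
R = 28.06^2 * 0.9626 / 9.81
R = 787.3636 * 0.9626 / 9.81 = 77.2593 m

77.2593 m


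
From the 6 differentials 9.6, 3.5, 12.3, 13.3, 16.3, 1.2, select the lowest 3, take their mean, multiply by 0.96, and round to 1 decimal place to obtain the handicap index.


All differentials: 9.6, 3.5, 12.3, 13.3, 16.3, 1.2
Sorted: 1.2, 3.5, 9.6, 12.3, 13.3, 16.3
Best 3: 1.2, 3.5, 9.6
Average of best = 14.3 / 3 = 4.7667
Raw index = 4.7667 * 0.96 = 4.576
Handicap index = round(4.576, 1) = 4.6

4.6


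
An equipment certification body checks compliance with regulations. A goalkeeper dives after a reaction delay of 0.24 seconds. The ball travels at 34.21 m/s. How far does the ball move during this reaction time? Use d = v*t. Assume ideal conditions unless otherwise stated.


d = v * t
d = 34.21 * 0.24
d = 8.2104 m

8.2104 m


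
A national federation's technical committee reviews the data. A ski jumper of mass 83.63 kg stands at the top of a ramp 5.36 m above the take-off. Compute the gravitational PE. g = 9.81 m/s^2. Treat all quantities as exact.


PE = m * g * h
PE = 83.63 * 9.81 * 5.36
PE = 820.4103 * 5.36 = 4397.3992 J

4397.3992 J


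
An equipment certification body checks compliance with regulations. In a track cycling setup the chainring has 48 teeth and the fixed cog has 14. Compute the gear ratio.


GR = front_teeth / rear_teeth
GR = 48 / 14
GR = 3.4286

3.4286


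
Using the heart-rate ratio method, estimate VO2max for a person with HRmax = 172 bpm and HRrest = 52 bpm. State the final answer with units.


VO2max = 15.3 * HRmax / HRrest
VO2max = 15.3 * 172 / 52
VO2max = 2631.6 / 52 = 50.6077 mL/kg/min

50.6077 mL/kg/min


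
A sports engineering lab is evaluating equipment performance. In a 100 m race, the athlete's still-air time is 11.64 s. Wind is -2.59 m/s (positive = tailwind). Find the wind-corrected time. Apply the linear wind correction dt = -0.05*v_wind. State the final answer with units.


dt = -0.05 * v_wind = -0.05 * -2.59 = 0.1295 s
t_corrected = t_still + dt = 11.64 + (0.1295)
t_corrected = 11.7695 s

11.7695 s


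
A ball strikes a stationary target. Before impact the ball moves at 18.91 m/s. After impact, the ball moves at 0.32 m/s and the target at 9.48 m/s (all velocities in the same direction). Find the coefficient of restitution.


e = (v2_after - v1_after) / (v1_before - v2_before)
Numerator = 9.48 - 0.32 = 9.16
Denominator = 18.91 - 0 = 18.91
e = 9.16 / 18.91 = 0.4844

0.4844


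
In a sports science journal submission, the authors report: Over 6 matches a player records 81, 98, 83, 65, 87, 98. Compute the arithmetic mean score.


Average = sum / n
Sum = 512
Average = 512 / 6 = 85.3333

85.3333


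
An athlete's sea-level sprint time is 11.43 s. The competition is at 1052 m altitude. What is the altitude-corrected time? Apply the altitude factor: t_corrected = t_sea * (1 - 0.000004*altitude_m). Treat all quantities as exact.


Correction factor = 1 - 0.000004 * 1052 = 0.995792
t_corrected = t_sea * factor = 11.43 * 0.995792
t_corrected = 11.3819 s

11.3819 s


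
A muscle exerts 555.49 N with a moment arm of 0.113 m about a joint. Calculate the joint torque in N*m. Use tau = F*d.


tau = F * d
tau = 555.49 * 0.113
tau = 62.7704 N*m

62.7704 N*m


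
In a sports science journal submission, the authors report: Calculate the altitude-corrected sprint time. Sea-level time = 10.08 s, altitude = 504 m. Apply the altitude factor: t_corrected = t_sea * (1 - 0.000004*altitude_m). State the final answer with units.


Correction factor = 1 - 0.000004 * 504 = 0.997984
t_corrected = t_sea * factor = 10.08 * 0.997984
t_corrected = 10.0597 s

10.0597 s
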